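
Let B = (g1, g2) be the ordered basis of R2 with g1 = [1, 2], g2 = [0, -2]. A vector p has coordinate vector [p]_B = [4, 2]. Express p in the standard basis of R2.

[4, 4]

p = M [p]_B, where M has columns g1, g2.
Carrying out the matrix-vector product, p = [4, 4].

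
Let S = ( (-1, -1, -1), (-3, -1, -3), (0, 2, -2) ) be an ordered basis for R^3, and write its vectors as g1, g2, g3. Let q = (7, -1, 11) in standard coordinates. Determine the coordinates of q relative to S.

(-1, -2, -2)

We seek scalars with c_1 g1 + ... + c_3 g3 = q; equivalently solve M c = q where the columns of M are g1, ..., g3.
Row-reducing the augmented matrix [M | q] gives c = (-1, -2, -2).
Check: -g1 - 2g2 - 2g3 = (7, -1, 11).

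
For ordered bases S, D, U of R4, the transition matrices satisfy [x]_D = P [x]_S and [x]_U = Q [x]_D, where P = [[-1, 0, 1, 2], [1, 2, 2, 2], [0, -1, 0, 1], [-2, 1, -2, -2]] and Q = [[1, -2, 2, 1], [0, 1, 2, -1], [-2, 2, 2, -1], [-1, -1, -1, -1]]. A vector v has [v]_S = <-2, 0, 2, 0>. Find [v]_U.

<0, 2, -4, -6>

First [v]_D = P [v]_S = <4, 2, 0, 0>.
Then [v]_U = Q [v]_D = <0, 2, -4, -6>.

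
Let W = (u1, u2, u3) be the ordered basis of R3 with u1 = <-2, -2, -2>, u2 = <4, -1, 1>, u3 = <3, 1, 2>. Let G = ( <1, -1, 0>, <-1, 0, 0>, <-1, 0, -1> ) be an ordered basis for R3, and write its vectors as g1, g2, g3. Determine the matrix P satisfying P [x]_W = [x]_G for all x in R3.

[[2, 1, -1], [2, -2, -2], [2, -1, -2]]

Take x = uj: its W-coordinates are the j-th standard unit vector, so P e_j — column j of P — equals [uj]_G.
u1 = 2g1 + 2g2 + 2g3, giving column 1 = <2, 2, 2>; repeating for each j gives P = [[2, 1, -1], [2, -2, -2], [2, -1, -2]].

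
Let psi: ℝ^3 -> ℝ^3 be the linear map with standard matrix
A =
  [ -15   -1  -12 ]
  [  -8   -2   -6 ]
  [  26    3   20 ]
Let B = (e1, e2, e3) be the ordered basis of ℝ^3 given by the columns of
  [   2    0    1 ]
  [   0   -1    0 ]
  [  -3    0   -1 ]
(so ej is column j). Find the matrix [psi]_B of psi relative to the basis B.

Let P have columns e1, ..., e3. Then [psi]_B = P^(-1) A P.
Here det P = -1, so P^(-1) is integer; computing A P first and then P^(-1)(A P) gives [[2, 2, -3], [-2, -2, 2], [2, -3, 3]].

[[2, 2, -3], [-2, -2, 2], [2, -3, 3]]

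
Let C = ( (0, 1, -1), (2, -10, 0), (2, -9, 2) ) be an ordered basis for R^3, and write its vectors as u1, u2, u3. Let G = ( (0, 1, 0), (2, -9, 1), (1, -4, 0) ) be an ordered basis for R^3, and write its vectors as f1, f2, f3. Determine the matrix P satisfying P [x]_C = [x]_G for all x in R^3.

Let M have columns uj and N have columns fj. Then for every x, N [x]_G = x = M [x]_C, so P = N^(-1) M.
Since det N = 1, N^(-1) has integer entries; multiplying gives P = [[0, -2, 1], [-1, 0, 2], [2, 2, -2]].

[[0, -2, 1], [-1, 0, 2], [2, 2, -2]]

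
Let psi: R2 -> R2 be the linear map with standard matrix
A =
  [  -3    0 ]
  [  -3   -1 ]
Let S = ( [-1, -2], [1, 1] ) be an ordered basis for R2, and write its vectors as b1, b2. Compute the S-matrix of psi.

With P the matrix whose columns are b1, b2, [psi]_S = P^(-1) A P.
Column by column: psi(b1) = A b1 = [3, 5]; its S-coordinates [-2, 1] give column 1.
Continuing for each basis vector yields [psi]_S = [[-2, 1], [1, -2]].

[[-2, 1], [1, -2]]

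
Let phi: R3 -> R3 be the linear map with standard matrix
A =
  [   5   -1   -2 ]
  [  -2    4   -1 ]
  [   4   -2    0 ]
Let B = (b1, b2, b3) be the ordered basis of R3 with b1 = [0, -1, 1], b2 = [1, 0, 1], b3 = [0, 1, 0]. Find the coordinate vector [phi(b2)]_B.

Compute phi(b2) = A b2 = [3, -3, 4] in standard coordinates.
Then write this in B-coordinates: solve for y in y_1 b1 + ... + y_3 b3 = [3, -3, 4].
This gives y = [1, 3, -2], which is column 2 of [phi]_B.

[1, 3, -2]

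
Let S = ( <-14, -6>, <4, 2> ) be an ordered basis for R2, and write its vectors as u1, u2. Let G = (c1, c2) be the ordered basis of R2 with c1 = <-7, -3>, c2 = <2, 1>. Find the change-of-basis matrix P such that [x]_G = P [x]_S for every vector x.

[[2, 0], [0, 2]]

Take x = uj: its S-coordinates are the j-th standard unit vector, so P e_j — column j of P — equals [uj]_G.
u1 = 2c1 + 0·c2, giving column 1 = <2, 0>; repeating for each j gives P = [[2, 0], [0, 2]].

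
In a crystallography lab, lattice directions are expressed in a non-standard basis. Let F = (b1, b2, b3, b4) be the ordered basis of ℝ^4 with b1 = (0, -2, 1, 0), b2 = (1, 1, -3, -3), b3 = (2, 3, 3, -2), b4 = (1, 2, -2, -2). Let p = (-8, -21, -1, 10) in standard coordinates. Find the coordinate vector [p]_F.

(4, 0, -3, -2)

[p]_F is the unique c with M c = p, where M has columns b1, ..., b4.
Gaussian elimination on [M | p] yields c = (4, 0, -3, -2).
Check: 4b1 + 0·b2 - 3b3 - 2b4 = (-8, -21, -1, 10).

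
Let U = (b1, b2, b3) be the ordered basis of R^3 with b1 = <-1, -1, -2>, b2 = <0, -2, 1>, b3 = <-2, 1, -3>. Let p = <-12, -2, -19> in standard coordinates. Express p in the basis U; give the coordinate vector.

Write p = c_1 b1 + ... + c_3 b3 and solve for the c_i.
Row-reducing the augmented matrix [M | p] gives c = (4, 1, 4).
Check: 4b1 + b2 + 4b3 = <-12, -2, -19>.

<4, 1, 4>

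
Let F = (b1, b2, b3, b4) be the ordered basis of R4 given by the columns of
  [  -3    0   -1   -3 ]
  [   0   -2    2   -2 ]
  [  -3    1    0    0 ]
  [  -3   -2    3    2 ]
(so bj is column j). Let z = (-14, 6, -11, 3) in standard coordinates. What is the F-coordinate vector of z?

[z]_F is the unique c with M c = z, where M has columns b1, ..., b4.
Row-reducing the augmented matrix [M | z] gives c = (3, -2, 2, 1).
Check: 3b1 - 2b2 + 2b3 + b4 = (-14, 6, -11, 3).

(3, -2, 2, 1)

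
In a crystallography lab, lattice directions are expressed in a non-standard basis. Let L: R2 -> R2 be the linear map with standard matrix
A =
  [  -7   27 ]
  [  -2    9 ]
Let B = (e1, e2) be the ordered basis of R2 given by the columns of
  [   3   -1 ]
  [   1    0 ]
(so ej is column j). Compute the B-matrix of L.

[[3, 2], [3, -1]]

With P the matrix whose columns are e1, e2, [L]_B = P^(-1) A P.
Column by column: L(e1) = A e1 = [6, 3]; its B-coordinates [3, 3] give column 1.
Continuing for each basis vector yields [L]_B = [[3, 2], [3, -1]].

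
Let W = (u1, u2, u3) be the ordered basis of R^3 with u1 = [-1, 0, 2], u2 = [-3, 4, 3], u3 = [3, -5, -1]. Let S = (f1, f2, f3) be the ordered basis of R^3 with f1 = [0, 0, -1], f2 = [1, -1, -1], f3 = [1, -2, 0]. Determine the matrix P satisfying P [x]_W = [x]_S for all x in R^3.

Take x = uj: its W-coordinates are the j-th standard unit vector, so P e_j — column j of P — equals [uj]_S.
u1 = 0·f1 - 2f2 + f3, giving column 1 = [0, -2, 1]; repeating for each j gives P = [[0, -1, 0], [-2, -2, 1], [1, -1, 2]].

[[0, -1, 0], [-2, -2, 1], [1, -1, 2]]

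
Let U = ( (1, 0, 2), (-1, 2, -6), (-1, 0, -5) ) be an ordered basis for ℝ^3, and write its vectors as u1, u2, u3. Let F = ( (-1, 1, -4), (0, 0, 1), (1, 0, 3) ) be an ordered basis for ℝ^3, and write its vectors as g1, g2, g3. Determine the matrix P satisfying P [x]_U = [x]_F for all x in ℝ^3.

Take x = uj: its U-coordinates are the j-th standard unit vector, so P e_j — column j of P — equals [uj]_F.
u1 = 0·g1 - g2 + g3, giving column 1 = (0, -1, 1); repeating for each j gives P = [[0, 2, 0], [-1, -1, -2], [1, 1, -1]].

[[0, 2, 0], [-1, -1, -2], [1, 1, -1]]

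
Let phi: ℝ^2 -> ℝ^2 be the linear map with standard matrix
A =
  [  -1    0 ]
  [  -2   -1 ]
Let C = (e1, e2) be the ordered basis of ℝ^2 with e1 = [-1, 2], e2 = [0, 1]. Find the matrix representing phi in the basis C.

[[-1, 0], [2, -1]]

Let P have columns e1, e2. Then [phi]_C = P^(-1) A P.
Here det P = -1, so P^(-1) is integer; computing A P first and then P^(-1)(A P) gives [[-1, 0], [2, -1]].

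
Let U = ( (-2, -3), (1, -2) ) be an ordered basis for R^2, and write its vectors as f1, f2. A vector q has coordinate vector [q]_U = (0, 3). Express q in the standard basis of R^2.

q = M [q]_U, where M has columns f1, f2.
Carrying out the matrix-vector product, q = (3, -6).

(3, -6)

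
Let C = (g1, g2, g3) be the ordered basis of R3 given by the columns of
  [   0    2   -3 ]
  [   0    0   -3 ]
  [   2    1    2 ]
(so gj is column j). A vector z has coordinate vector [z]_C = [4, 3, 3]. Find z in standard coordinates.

The coordinates say z = 4g1 + 3g2 + 3g3; adding the scaled basis vectors gives [-3, -9, 17].

[-3, -9, 17]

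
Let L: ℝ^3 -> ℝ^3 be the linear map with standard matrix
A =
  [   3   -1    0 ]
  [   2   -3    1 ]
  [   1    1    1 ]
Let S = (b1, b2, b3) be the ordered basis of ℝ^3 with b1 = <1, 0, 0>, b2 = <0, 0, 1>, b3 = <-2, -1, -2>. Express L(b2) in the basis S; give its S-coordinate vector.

<-2, -1, -1>

Column 2 of [L]_S is the S-coordinate vector of L(b2).
In standard coordinates L(b2) = A b2 = <0, 1, 1>.
Converting to S: <0, 1, 1> = -2b1 - b2 - b3, so the coordinate vector is <-2, -1, -1>.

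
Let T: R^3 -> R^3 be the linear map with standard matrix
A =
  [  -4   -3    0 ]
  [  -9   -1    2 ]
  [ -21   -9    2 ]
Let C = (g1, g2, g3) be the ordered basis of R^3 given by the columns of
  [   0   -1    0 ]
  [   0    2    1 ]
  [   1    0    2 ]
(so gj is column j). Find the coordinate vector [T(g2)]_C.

<-3, 2, 3>

Compute T(g2) = A g2 = <-2, 7, 3> in standard coordinates.
Then write this in C-coordinates: solve for y in y_1 g1 + ... + y_3 g3 = <-2, 7, 3>.
This gives y = <-3, 2, 3>, which is column 2 of [T]_C.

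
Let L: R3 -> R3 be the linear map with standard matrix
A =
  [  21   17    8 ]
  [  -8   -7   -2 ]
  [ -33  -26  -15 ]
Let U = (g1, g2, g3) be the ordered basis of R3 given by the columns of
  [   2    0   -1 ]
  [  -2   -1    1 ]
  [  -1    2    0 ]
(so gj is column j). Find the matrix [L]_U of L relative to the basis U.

The j-th column of [L]_U is [L(gj)]_U.
L(g1) = A g1 = (0, 0, 1) = -g1 + 0·g2 - 2g3, so column 1 is (-1, 0, -2).
Repeating for g2, g3 and assembling the columns gives [[-1, 0, -1], [0, -2, 3], [-2, 1, 2]].

[[-1, 0, -1], [0, -2, 3], [-2, 1, 2]]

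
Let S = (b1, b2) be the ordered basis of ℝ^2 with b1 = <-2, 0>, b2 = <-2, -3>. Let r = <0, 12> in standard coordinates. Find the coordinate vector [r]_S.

Write r = c_1 b1 + c_2 b2 and solve for the c_i.
System: -2c_1 - 2c_2 = 0, 0c_1 - 3c_2 = 12; solving gives c_1 = 4, c_2 = -4.
Check: 4b1 - 4b2 = <0, 12>.

<4, -4>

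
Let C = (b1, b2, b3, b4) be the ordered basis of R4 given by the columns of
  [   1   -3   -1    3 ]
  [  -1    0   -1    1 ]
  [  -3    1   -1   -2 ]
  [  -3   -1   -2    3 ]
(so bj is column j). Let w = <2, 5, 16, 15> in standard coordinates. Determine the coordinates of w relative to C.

[w]_C is the unique c with M c = w, where M has columns b1, ..., b4.
Solving this 4x4 system gives c = (-4, -3, -3, -2).
Check: -4b1 - 3b2 - 3b3 - 2b4 = <2, 5, 16, 15>.

<-4, -3, -3, -2>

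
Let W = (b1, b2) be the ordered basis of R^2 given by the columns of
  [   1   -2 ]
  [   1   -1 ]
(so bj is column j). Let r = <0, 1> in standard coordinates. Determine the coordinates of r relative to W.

We seek scalars with c_1 b1 + c_2 b2 = r; equivalently solve M c = r where the columns of M are b1, b2.
System: c_1 - 2c_2 = 0, c_1 - c_2 = 1; solving gives c_1 = 2, c_2 = 1.
Check: 2b1 + b2 = <0, 1>.

<2, 1>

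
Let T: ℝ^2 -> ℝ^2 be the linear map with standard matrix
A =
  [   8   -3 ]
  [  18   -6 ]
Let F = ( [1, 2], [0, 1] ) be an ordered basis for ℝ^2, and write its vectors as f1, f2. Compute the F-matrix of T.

Let P have columns f1, f2. Then [T]_F = P^(-1) A P.
Here det P = 1, so P^(-1) is integer; computing A P first and then P^(-1)(A P) gives [[2, -3], [2, 0]].

[[2, -3], [2, 0]]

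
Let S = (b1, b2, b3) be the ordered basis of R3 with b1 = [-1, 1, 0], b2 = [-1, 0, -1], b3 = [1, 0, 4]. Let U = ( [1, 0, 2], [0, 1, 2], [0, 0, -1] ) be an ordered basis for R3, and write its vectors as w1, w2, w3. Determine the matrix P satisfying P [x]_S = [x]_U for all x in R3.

[[-1, -1, 1], [1, 0, 0], [0, -1, -2]]

Take x = bj: its S-coordinates are the j-th standard unit vector, so P e_j — column j of P — equals [bj]_U.
b1 = -w1 + w2 + 0·w3, giving column 1 = [-1, 1, 0]; repeating for each j gives P = [[-1, -1, 1], [1, 0, 0], [0, -1, -2]].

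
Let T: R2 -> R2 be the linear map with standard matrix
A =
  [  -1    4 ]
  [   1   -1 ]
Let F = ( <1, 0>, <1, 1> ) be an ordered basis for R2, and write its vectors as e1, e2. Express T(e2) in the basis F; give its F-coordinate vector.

Column 2 of [T]_F is the F-coordinate vector of T(e2).
In standard coordinates T(e2) = A e2 = <3, 0>.
Converting to F: <3, 0> = 3e1 + 0·e2, so the coordinate vector is <3, 0>.

<3, 0>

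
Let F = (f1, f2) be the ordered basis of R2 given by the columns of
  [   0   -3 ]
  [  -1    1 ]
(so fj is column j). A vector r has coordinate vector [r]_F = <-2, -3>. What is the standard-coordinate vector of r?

By definition r = -2f1 - 3f2.
Summing componentwise gives <9, -1>.

<9, -1>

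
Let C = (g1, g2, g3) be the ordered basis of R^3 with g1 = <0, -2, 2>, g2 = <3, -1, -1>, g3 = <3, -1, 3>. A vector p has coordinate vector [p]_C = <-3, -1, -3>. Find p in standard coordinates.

p = M [p]_C, where M has columns g1, ..., g3.
Carrying out the matrix-vector product, p = <-12, 10, -14>.

<-12, 10, -14>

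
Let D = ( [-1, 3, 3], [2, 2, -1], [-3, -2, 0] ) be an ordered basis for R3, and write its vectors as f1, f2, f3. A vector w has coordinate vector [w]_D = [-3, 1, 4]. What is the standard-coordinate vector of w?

The coordinates say w = -3f1 + f2 + 4f3; adding the scaled basis vectors gives [-7, -15, -10].

[-7, -15, -10]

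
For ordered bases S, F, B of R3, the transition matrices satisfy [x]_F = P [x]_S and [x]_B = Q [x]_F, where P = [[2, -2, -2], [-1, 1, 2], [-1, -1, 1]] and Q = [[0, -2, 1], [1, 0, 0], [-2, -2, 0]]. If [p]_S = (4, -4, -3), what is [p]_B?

First [p]_F = P [p]_S = (22, -14, -3).
Then [p]_B = Q [p]_F = (25, 22, -16).

(25, 22, -16)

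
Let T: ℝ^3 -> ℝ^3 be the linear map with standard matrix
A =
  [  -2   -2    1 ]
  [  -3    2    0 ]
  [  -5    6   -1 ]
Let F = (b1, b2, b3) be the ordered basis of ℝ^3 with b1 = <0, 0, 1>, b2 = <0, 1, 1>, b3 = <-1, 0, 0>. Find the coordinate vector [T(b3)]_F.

<2, 3, -2>

Column 3 of [T]_F is the F-coordinate vector of T(b3).
In standard coordinates T(b3) = A b3 = <2, 3, 5>.
Converting to F: <2, 3, 5> = 2b1 + 3b2 - 2b3, so the coordinate vector is <2, 3, -2>.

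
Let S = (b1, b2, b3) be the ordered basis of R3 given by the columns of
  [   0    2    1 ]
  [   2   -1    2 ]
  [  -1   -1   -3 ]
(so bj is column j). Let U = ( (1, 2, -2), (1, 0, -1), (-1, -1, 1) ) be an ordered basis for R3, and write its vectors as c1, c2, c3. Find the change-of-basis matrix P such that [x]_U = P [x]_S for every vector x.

[[1, -1, 2], [-1, 2, 1], [0, -1, 2]]

Take x = bj: its S-coordinates are the j-th standard unit vector, so P e_j — column j of P — equals [bj]_U.
b1 = c1 - c2 + 0·c3, giving column 1 = (1, -1, 0); repeating for each j gives P = [[1, -1, 2], [-1, 2, 1], [0, -1, 2]].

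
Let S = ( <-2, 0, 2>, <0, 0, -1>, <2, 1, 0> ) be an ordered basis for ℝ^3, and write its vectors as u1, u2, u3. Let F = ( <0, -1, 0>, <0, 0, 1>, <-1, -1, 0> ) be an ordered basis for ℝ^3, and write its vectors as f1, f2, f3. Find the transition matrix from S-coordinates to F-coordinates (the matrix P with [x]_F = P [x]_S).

[[-2, 0, 1], [2, -1, 0], [2, 0, -2]]

Column j of P is [uj]_F, since P maps S-coordinates to F-coordinates.
Expressing u1 in F: u1 = -2f1 + 2f2 + 2f3, so column 1 of P is <-2, 2, 2>.
Doing the same for each uj gives P = [[-2, 0, 1], [2, -1, 0], [2, 0, -2]].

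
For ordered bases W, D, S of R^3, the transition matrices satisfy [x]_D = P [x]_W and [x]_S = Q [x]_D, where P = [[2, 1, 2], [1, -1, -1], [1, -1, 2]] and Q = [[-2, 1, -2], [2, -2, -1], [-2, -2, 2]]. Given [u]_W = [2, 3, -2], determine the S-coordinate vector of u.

[5, 9, -18]

First [u]_D = P [u]_W = [3, 1, -5].
Then [u]_S = Q [u]_D = [5, 9, -18].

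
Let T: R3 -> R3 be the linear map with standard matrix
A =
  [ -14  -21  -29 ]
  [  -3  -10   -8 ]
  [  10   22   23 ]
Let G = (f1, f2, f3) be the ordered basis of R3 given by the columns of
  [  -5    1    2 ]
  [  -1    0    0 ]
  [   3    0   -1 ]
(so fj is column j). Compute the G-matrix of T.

With P the matrix whose columns are f1, ..., f3, [T]_G = P^(-1) A P.
Column by column: T(f1) = A f1 = <4, 1, -3>; its G-coordinates <-1, -1, 0> give column 1.
Continuing for each basis vector yields [T]_G = [[-1, 3, -2], [-1, 3, -3], [0, -1, -3]].

[[-1, 3, -2], [-1, 3, -3], [0, -1, -3]]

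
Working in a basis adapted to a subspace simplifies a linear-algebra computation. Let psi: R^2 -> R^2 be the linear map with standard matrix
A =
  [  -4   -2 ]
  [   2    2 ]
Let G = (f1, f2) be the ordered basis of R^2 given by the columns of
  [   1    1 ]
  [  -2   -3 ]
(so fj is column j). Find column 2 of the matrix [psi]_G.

(2, 0)

Compute psi(f2) = A f2 = (2, -4) in standard coordinates.
Then write this in G-coordinates: solve for y in y_1 f1 + y_2 f2 = (2, -4).
This gives y = (2, 0), which is column 2 of [psi]_G.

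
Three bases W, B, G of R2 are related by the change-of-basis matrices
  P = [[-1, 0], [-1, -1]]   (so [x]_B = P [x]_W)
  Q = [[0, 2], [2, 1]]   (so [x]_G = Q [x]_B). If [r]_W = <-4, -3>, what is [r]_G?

<14, 15>

Composing the changes, [r]_G = Q P [r]_W.
Q P = [[-2, -2], [-3, -1]]; applying this to <-4, -3> gives <14, 15>.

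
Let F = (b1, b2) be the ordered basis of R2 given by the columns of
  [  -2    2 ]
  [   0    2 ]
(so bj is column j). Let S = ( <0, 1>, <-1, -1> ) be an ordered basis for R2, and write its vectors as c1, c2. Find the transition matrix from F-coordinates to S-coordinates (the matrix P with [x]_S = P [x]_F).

Let M have columns bj and N have columns cj. Then for every x, N [x]_S = x = M [x]_F, so P = N^(-1) M.
Since det N = 1, N^(-1) has integer entries; multiplying gives P = [[2, 0], [2, -2]].

[[2, 0], [2, -2]]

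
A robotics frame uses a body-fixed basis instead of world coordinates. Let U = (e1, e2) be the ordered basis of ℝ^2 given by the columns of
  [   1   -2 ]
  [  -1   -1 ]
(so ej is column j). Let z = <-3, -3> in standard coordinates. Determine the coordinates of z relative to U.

<1, 2>

Write z = c_1 e1 + c_2 e2 and solve for the c_i.
System: c_1 - 2c_2 = -3, -c_1 - c_2 = -3; solving gives c_1 = 1, c_2 = 2.
Check: e1 + 2e2 = <-3, -3>.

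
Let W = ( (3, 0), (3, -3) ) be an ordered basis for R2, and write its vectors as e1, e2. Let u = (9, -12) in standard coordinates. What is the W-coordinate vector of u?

(-1, 4)

[u]_W is the unique c with M c = u, where M has columns e1, e2.
System: 3c_1 + 3c_2 = 9, 0c_1 - 3c_2 = -12; solving gives c_1 = -1, c_2 = 4.
Check: -e1 + 4e2 = (9, -12).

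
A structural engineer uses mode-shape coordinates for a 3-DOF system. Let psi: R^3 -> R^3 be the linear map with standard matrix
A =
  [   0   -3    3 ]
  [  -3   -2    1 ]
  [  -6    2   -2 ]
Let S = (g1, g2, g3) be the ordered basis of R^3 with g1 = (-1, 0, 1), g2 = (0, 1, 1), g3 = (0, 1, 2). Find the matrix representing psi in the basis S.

The j-th column of [psi]_S is [psi(gj)]_S.
psi(g1) = A g1 = (3, 4, 4) = -3g1 + g2 + 3g3, so column 1 is (-3, 1, 3).
Repeating for g2, g3 and assembling the columns gives [[-3, 0, -3], [1, -2, -1], [3, 1, 1]].

[[-3, 0, -3], [1, -2, -1], [3, 1, 1]]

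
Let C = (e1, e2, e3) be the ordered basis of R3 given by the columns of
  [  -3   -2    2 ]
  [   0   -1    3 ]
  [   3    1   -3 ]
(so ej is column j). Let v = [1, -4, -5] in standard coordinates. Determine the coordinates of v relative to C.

[-3, 4, 0]

[v]_C is the unique c with M c = v, where M has columns e1, ..., e3.
Row-reducing the augmented matrix [M | v] gives c = (-3, 4, 0).
Check: -3e1 + 4e2 + 0·e3 = [1, -4, -5].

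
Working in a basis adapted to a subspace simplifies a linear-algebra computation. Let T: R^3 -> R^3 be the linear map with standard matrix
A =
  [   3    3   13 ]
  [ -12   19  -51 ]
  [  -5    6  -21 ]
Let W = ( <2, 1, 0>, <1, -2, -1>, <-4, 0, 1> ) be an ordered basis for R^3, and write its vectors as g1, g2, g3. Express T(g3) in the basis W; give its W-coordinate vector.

<3, 3, 2>

Column 3 of [T]_W is the W-coordinate vector of T(g3).
In standard coordinates T(g3) = A g3 = <1, -3, -1>.
Converting to W: <1, -3, -1> = 3g1 + 3g2 + 2g3, so the coordinate vector is <3, 3, 2>.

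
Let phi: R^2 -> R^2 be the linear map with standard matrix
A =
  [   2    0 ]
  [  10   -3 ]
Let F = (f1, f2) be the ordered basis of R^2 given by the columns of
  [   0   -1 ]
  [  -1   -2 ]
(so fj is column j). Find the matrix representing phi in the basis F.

The j-th column of [phi]_F is [phi(fj)]_F.
phi(f1) = A f1 = <0, 3> = -3f1 + 0·f2, so column 1 is <-3, 0>.
Repeating for f2 and assembling the columns gives [[-3, 0], [0, 2]].

[[-3, 0], [0, 2]]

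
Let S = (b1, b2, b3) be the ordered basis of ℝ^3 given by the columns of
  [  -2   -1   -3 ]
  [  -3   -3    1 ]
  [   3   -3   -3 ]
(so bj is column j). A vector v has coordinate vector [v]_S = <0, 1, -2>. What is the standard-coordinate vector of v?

The coordinates say v = 0·b1 + b2 - 2b3; adding the scaled basis vectors gives <5, -5, 3>.

<5, -5, 3>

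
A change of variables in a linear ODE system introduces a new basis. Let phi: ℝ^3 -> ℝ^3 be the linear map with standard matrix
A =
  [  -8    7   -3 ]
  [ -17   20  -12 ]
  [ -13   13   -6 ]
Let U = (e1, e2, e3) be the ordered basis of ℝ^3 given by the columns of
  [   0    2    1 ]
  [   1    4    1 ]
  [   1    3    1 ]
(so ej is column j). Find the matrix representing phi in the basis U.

The j-th column of [phi]_U is [phi(ej)]_U.
phi(e1) = A e1 = (4, 8, 7) = 2e1 + e2 + 2e3, so column 1 is (2, 1, 2).
Repeating for e2, e3 and assembling the columns gives [[2, 3, 1], [1, 2, -3], [2, -1, 2]].

[[2, 3, 1], [1, 2, -3], [2, -1, 2]]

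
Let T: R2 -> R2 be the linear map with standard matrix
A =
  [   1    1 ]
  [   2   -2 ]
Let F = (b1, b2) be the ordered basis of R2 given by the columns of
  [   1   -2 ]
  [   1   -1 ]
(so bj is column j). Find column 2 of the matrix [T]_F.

[-1, 1]

Column 2 of [T]_F is the F-coordinate vector of T(b2).
In standard coordinates T(b2) = A b2 = [-3, -2].
Converting to F: [-3, -2] = -b1 + b2, so the coordinate vector is [-1, 1].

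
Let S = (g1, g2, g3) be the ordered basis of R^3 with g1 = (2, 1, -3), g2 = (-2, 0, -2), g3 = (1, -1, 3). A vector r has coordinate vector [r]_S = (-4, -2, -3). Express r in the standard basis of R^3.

r = M [r]_S, where M has columns g1, ..., g3.
Carrying out the matrix-vector product, r = (-7, -1, 7).

(-7, -1, 7)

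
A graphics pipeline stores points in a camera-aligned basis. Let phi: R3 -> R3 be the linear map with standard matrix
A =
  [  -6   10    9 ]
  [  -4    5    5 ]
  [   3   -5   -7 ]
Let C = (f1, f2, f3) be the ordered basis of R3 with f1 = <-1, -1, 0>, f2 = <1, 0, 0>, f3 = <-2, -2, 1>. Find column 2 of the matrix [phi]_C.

Column 2 of [phi]_C is the C-coordinate vector of phi(f2).
In standard coordinates phi(f2) = A f2 = <-6, -4, 3>.
Converting to C: <-6, -4, 3> = -2f1 - 2f2 + 3f3, so the coordinate vector is <-2, -2, 3>.

<-2, -2, 3>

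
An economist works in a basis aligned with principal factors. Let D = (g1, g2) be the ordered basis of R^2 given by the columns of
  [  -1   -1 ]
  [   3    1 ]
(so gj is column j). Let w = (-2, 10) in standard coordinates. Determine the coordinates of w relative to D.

(4, -2)

[w]_D is the unique c with M c = w, where M has columns g1, g2.
System: -c_1 - c_2 = -2, 3c_1 + c_2 = 10; solving gives c_1 = 4, c_2 = -2.
Check: 4g1 - 2g2 = (-2, 10).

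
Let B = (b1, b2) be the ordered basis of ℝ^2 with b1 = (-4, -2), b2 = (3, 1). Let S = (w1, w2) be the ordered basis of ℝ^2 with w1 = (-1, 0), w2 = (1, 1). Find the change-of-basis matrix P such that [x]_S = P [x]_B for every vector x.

[[2, -2], [-2, 1]]

Take x = bj: its B-coordinates are the j-th standard unit vector, so P e_j — column j of P — equals [bj]_S.
b1 = 2w1 - 2w2, giving column 1 = (2, -2); repeating for each j gives P = [[2, -2], [-2, 1]].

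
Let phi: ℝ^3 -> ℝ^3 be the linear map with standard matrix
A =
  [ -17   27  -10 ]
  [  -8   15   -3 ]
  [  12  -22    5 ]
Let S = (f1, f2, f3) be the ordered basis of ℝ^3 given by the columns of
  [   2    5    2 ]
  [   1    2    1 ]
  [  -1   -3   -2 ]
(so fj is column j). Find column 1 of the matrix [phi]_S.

[2, -1, 2]

Compute phi(f1) = A f1 = [3, 2, -3] in standard coordinates.
Then write this in S-coordinates: solve for y in y_1 f1 + ... + y_3 f3 = [3, 2, -3].
This gives y = [2, -1, 2], which is column 1 of [phi]_S.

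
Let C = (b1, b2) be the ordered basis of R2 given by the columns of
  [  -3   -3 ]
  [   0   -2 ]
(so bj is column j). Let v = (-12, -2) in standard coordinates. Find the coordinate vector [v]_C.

(3, 1)

[v]_C is the unique c with M c = v, where M has columns b1, b2.
System: -3c_1 - 3c_2 = -12, 0c_1 - 2c_2 = -2; solving gives c_1 = 3, c_2 = 1.
Check: 3b1 + b2 = (-12, -2).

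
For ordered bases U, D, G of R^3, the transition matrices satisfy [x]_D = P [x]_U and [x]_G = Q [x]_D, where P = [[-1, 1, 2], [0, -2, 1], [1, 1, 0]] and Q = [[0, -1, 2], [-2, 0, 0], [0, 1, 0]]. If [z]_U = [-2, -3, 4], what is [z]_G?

[-20, -14, 10]

Apply P to get D-coordinates [7, 10, -5], then Q to get G-coordinates.
The result is [z]_G = [-20, -14, 10].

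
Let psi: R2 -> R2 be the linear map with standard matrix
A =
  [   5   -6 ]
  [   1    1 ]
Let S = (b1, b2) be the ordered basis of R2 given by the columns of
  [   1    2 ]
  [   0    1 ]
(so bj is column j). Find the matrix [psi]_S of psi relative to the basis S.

[[3, -2], [1, 3]]

The j-th column of [psi]_S is [psi(bj)]_S.
psi(b1) = A b1 = <5, 1> = 3b1 + b2, so column 1 is <3, 1>.
Repeating for b2 and assembling the columns gives [[3, -2], [1, 3]].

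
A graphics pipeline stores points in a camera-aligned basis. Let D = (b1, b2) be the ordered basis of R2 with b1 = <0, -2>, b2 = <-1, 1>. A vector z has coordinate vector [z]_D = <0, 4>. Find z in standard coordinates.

<-4, 4>

The coordinates say z = 0·b1 + 4b2; adding the scaled basis vectors gives <-4, 4>.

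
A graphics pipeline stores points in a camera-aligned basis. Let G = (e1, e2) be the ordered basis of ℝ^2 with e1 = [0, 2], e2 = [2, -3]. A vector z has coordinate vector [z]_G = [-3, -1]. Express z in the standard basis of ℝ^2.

z = M [z]_G, where M has columns e1, e2.
Carrying out the matrix-vector product, z = [-2, -3].

[-2, -3]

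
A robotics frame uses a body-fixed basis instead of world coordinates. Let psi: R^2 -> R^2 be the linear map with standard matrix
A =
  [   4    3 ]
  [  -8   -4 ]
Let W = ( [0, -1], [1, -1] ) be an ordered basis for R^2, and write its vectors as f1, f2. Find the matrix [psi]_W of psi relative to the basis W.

Let P have columns f1, f2. Then [psi]_W = P^(-1) A P.
Here det P = 1, so P^(-1) is integer; computing A P first and then P^(-1)(A P) gives [[-1, 3], [-3, 1]].

[[-1, 3], [-3, 1]]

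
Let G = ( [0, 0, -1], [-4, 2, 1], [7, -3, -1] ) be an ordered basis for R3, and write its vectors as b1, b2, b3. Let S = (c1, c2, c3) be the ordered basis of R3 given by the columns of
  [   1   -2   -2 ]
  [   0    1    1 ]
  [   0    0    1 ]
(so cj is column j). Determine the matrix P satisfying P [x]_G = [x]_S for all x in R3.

[[0, 0, 1], [1, 1, -2], [-1, 1, -1]]

Take x = bj: its G-coordinates are the j-th standard unit vector, so P e_j — column j of P — equals [bj]_S.
b1 = 0·c1 + c2 - c3, giving column 1 = [0, 1, -1]; repeating for each j gives P = [[0, 0, 1], [1, 1, -2], [-1, 1, -1]].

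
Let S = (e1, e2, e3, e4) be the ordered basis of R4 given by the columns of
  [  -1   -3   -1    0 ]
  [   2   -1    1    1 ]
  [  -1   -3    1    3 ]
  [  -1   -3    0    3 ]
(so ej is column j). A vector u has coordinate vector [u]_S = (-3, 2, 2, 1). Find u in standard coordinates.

The coordinates say u = -3e1 + 2e2 + 2e3 + e4; adding the scaled basis vectors gives (-5, -5, 2, 0).

(-5, -5, 2, 0)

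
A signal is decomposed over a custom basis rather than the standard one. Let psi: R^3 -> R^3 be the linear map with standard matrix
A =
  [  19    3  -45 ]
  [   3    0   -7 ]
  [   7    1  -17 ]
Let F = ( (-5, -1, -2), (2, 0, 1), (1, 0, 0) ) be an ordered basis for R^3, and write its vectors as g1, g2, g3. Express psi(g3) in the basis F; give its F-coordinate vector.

Column 3 of [psi]_F is the F-coordinate vector of psi(g3).
In standard coordinates psi(g3) = A g3 = (19, 3, 7).
Converting to F: (19, 3, 7) = -3g1 + g2 + 2g3, so the coordinate vector is (-3, 1, 2).

(-3, 1, 2)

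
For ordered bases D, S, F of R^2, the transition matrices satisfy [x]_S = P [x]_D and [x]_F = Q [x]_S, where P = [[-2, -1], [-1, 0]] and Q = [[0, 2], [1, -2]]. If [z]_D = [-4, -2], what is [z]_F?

Composing the changes, [z]_F = Q P [z]_D.
Q P = [[-2, 0], [0, -1]]; applying this to [-4, -2] gives [8, 2].

[8, 2]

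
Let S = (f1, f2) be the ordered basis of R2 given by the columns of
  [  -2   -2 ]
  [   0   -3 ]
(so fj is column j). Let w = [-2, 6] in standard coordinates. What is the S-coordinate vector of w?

Write w = c_1 f1 + c_2 f2 and solve for the c_i.
System: -2c_1 - 2c_2 = -2, 0c_1 - 3c_2 = 6; solving gives c_1 = 3, c_2 = -2.
Check: 3f1 - 2f2 = [-2, 6].

[3, -2]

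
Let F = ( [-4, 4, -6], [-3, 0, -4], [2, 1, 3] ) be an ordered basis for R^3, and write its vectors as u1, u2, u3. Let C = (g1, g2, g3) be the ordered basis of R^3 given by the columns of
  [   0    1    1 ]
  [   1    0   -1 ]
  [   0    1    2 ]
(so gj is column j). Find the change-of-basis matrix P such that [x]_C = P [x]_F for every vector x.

[[2, -1, 2], [-2, -2, 1], [-2, -1, 1]]

Take x = uj: its F-coordinates are the j-th standard unit vector, so P e_j — column j of P — equals [uj]_C.
u1 = 2g1 - 2g2 - 2g3, giving column 1 = [2, -2, -2]; repeating for each j gives P = [[2, -1, 2], [-2, -2, 1], [-2, -1, 1]].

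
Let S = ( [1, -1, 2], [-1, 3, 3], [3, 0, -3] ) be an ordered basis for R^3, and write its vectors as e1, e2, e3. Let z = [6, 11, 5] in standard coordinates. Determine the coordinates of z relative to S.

[1, 4, 3]

We seek scalars with c_1 e1 + ... + c_3 e3 = z; equivalently solve M c = z where the columns of M are e1, ..., e3.
Gaussian elimination on [M | z] yields c = (1, 4, 3).
Check: e1 + 4e2 + 3e3 = [6, 11, 5].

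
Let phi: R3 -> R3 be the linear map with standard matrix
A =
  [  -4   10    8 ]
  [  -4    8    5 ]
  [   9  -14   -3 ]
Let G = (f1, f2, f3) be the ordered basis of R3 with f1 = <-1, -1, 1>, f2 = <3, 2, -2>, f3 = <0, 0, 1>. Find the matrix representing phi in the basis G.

With P the matrix whose columns are f1, ..., f3, [phi]_G = P^(-1) A P.
Column by column: phi(f1) = A f1 = <2, 1, 2>; its G-coordinates <1, 1, 3> give column 1.
Continuing for each basis vector yields [phi]_G = [[1, 2, 1], [1, -2, 3], [3, -1, 2]].

[[1, 2, 1], [1, -2, 3], [3, -1, 2]]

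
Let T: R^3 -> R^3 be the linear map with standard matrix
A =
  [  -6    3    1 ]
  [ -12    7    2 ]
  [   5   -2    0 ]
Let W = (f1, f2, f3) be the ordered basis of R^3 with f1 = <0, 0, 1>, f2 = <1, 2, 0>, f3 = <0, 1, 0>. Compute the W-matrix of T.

With P the matrix whose columns are f1, ..., f3, [T]_W = P^(-1) A P.
Column by column: T(f1) = A f1 = <1, 2, 0>; its W-coordinates <0, 1, 0> give column 1.
Continuing for each basis vector yields [T]_W = [[0, 1, -2], [1, 0, 3], [0, 2, 1]].

[[0, 1, -2], [1, 0, 3], [0, 2, 1]]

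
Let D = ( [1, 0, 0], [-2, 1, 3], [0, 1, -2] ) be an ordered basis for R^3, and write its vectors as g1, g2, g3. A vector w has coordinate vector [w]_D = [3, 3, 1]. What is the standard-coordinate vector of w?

[-3, 4, 7]

w = M [w]_D, where M has columns g1, ..., g3.
Carrying out the matrix-vector product, w = [-3, 4, 7].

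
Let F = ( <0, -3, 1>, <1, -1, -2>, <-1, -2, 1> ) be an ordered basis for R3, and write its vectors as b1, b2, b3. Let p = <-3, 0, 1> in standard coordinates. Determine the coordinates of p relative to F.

Write p = c_1 b1 + ... + c_3 b3 and solve for the c_i.
Row-reducing the augmented matrix [M | p] gives c = (-2, 0, 3).
Check: -2b1 + 0·b2 + 3b3 = <-3, 0, 1>.

<-2, 0, 3>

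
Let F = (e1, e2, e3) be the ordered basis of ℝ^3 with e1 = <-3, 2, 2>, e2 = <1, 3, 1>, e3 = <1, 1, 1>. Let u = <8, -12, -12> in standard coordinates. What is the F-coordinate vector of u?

<-4, 0, -4>

Write u = c_1 e1 + ... + c_3 e3 and solve for the c_i.
Gaussian elimination on [M | u] yields c = (-4, 0, -4).
Check: -4e1 + 0·e2 - 4e3 = <8, -12, -12>.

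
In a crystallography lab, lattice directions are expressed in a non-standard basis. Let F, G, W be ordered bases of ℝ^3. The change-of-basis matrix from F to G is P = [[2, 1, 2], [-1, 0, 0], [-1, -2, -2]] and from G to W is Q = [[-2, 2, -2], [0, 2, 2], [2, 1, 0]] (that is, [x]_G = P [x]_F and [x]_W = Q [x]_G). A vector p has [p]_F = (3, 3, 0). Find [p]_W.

First [p]_G = P [p]_F = (9, -3, -9).
Then [p]_W = Q [p]_G = (-6, -24, 15).

(-6, -24, 15)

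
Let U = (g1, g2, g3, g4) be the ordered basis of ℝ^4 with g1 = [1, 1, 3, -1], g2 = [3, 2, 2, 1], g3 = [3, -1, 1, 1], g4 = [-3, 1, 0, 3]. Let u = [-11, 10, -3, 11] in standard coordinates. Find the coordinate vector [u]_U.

[-2, 3, -3, 3]

Write u = c_1 g1 + ... + c_4 g4 and solve for the c_i.
Row-reducing the augmented matrix [M | u] gives c = (-2, 3, -3, 3).
Check: -2g1 + 3g2 - 3g3 + 3g4 = [-11, 10, -3, 11].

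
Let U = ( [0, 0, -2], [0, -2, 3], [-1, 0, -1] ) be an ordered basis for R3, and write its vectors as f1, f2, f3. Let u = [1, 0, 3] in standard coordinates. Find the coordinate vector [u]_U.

[-1, 0, -1]

We seek scalars with c_1 f1 + ... + c_3 f3 = u; equivalently solve M c = u where the columns of M are f1, ..., f3.
Solving this 3x3 system gives c = (-1, 0, -1).
Check: -f1 + 0·f2 - f3 = [1, 0, 3].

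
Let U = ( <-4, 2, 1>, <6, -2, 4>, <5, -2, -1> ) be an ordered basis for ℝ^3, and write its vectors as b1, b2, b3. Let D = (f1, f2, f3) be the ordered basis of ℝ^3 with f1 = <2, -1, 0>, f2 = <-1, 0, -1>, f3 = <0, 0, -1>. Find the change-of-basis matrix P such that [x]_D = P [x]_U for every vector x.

Let M have columns bj and N have columns fj. Then for every x, N [x]_D = x = M [x]_U, so P = N^(-1) M.
Since det N = 1, N^(-1) has integer entries; multiplying gives P = [[-2, 2, 2], [0, -2, -1], [-1, -2, 2]].

[[-2, 2, 2], [0, -2, -1], [-1, -2, 2]]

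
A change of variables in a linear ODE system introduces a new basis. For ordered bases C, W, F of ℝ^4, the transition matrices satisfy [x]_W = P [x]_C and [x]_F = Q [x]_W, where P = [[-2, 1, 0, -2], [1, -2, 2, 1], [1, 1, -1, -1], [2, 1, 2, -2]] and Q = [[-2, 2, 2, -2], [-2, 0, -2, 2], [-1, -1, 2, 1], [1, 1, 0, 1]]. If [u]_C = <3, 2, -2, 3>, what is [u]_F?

Apply P to get W-coordinates <-10, -2, 4, -2>, then Q to get F-coordinates.
The result is [u]_F = <28, 8, 18, -14>.

<28, 8, 18, -14>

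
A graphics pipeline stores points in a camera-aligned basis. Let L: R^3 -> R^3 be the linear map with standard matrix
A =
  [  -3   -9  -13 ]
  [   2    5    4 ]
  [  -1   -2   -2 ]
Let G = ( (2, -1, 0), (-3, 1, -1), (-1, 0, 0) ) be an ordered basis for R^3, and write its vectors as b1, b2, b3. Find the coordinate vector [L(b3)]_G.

Column 3 of [L]_G is the G-coordinate vector of L(b3).
In standard coordinates L(b3) = A b3 = (3, -2, 1).
Converting to G: (3, -2, 1) = b1 - b2 + 2b3, so the coordinate vector is (1, -1, 2).

(1, -1, 2)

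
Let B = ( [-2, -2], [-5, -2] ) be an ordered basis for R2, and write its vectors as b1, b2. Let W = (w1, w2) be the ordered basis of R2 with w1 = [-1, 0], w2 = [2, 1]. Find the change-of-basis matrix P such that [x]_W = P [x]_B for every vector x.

[[-2, 1], [-2, -2]]

Column j of P is [bj]_W, since P maps B-coordinates to W-coordinates.
Expressing b1 in W: b1 = -2w1 - 2w2, so column 1 of P is [-2, -2].
Doing the same for each bj gives P = [[-2, 1], [-2, -2]].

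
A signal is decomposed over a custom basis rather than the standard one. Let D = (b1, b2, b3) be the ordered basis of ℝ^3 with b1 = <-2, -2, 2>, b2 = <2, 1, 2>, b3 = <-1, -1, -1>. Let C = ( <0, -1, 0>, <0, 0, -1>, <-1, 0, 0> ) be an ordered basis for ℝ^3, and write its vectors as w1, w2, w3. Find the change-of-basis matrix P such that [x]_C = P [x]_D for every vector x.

Take x = bj: its D-coordinates are the j-th standard unit vector, so P e_j — column j of P — equals [bj]_C.
b1 = 2w1 - 2w2 + 2w3, giving column 1 = <2, -2, 2>; repeating for each j gives P = [[2, -1, 1], [-2, -2, 1], [2, -2, 1]].

[[2, -1, 1], [-2, -2, 1], [2, -2, 1]]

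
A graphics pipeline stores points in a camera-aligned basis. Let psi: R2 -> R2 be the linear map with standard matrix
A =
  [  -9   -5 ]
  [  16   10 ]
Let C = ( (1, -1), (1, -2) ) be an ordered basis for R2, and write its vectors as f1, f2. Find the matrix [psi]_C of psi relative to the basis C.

[[-2, -2], [-2, 3]]

Let P have columns f1, f2. Then [psi]_C = P^(-1) A P.
Here det P = -1, so P^(-1) is integer; computing A P first and then P^(-1)(A P) gives [[-2, -2], [-2, 3]].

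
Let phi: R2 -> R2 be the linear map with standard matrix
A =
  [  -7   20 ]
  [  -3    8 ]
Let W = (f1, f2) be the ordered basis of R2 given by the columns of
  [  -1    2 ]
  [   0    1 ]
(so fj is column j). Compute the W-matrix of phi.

[[-1, -2], [3, 2]]

With P the matrix whose columns are f1, f2, [phi]_W = P^(-1) A P.
Column by column: phi(f1) = A f1 = <7, 3>; its W-coordinates <-1, 3> give column 1.
Continuing for each basis vector yields [phi]_W = [[-1, -2], [3, 2]].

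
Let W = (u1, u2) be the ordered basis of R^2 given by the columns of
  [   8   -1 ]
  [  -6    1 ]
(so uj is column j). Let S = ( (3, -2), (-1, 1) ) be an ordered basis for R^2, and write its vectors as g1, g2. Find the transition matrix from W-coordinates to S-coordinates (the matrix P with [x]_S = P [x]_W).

Let M have columns uj and N have columns gj. Then for every x, N [x]_S = x = M [x]_W, so P = N^(-1) M.
Since det N = 1, N^(-1) has integer entries; multiplying gives P = [[2, 0], [-2, 1]].

[[2, 0], [-2, 1]]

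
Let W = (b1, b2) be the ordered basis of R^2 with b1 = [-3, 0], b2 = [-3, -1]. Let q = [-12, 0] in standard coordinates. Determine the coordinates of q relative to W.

We seek scalars with c_1 b1 + c_2 b2 = q; equivalently solve M c = q where the columns of M are b1, b2.
System: -3c_1 - 3c_2 = -12, 0c_1 - c_2 = 0; solving gives c_1 = 4, c_2 = 0.
Check: 4b1 + 0·b2 = [-12, 0].

[4, 0]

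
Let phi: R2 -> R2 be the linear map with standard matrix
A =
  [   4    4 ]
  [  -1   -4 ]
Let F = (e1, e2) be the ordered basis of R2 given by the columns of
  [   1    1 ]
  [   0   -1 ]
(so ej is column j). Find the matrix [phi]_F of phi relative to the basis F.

The j-th column of [phi]_F is [phi(ej)]_F.
phi(e1) = A e1 = <4, -1> = 3e1 + e2, so column 1 is <3, 1>.
Repeating for e2 and assembling the columns gives [[3, 3], [1, -3]].

[[3, 3], [1, -3]]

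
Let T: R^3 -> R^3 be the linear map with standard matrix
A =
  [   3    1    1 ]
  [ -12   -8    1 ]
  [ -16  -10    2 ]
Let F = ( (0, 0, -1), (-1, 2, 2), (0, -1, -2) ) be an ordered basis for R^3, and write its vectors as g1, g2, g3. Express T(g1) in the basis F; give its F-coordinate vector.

Compute T(g1) = A g1 = (-1, -1, -2) in standard coordinates.
Then write this in F-coordinates: solve for y in y_1 g1 + ... + y_3 g3 = (-1, -1, -2).
This gives y = (-2, 1, 3), which is column 1 of [T]_F.

(-2, 1, 3)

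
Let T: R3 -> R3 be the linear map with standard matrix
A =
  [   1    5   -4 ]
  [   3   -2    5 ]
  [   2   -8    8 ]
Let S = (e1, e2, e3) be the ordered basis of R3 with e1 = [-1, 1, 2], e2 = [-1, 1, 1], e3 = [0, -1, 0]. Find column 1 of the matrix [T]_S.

[2, 2, -1]

Column 1 of [T]_S is the S-coordinate vector of T(e1).
In standard coordinates T(e1) = A e1 = [-4, 5, 6].
Converting to S: [-4, 5, 6] = 2e1 + 2e2 - e3, so the coordinate vector is [2, 2, -1].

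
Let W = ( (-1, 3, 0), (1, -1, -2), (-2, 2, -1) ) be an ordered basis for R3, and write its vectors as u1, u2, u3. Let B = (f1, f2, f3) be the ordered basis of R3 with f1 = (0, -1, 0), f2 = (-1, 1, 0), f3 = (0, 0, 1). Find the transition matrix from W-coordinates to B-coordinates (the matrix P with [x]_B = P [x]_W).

[[-2, 0, 0], [1, -1, 2], [0, -2, -1]]

Take x = uj: its W-coordinates are the j-th standard unit vector, so P e_j — column j of P — equals [uj]_B.
u1 = -2f1 + f2 + 0·f3, giving column 1 = (-2, 1, 0); repeating for each j gives P = [[-2, 0, 0], [1, -1, 2], [0, -2, -1]].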